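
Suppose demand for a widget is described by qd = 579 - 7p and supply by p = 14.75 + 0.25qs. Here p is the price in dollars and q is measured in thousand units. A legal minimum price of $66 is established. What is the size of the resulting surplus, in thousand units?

Rearranging supply gives qs = 4p - 59. Setting quantity demanded equal to quantity supplied, 579 - 7p = 4p - 59, gives p* = 58 and q* = 173.
Since 66 > 58, the floor is binding.
At p = 66: qd = 579 - 7·66 = 117 and qs = 4·66 - 59 = 205.
Surplus = qs - qd = 205 - 117 = 88.

88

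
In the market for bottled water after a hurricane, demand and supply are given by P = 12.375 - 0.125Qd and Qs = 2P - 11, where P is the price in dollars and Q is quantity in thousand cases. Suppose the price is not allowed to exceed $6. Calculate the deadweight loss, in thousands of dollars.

Rearranging demand gives Qd = 99 - 8P. In a free market, 99 - 8P = 2P - 11 gives the equilibrium P* = 11, Q* = 11.
Since 6 < 11, the ceiling is binding.
At P = 6: Qd = 99 - 8·6 = 51 and Qs = 2·6 - 11 = 1.
Quantity traded falls to 1. At Q = 1 the demand price is (99 - 1)/8 = 12.25 and the supply price is (11 + 1)/2 = 6.
Deadweight loss = ½ · (12.25 - 6) · (11 - 1) = ½ · 6.25 · 10 = 31.25.

31.25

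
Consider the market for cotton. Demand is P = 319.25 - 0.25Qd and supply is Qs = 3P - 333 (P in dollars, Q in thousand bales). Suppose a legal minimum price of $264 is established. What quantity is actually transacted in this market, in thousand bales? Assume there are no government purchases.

Rearranging demand gives Qd = 1277 - 4P. Without the control the market clears where 1277 - 4P = 3P - 333, i.e. P* = 230 and Q* = 357.
Since 264 > 230, the floor is binding.
At P = 264: Qd = 1277 - 4·264 = 221 and Qs = 3·264 - 333 = 459.
The quantity actually transacted is the short side, demand: 221.

221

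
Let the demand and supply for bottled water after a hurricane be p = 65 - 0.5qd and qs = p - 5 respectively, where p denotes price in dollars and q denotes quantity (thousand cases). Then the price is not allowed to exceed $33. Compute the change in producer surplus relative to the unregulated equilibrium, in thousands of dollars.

Rearranging demand gives qd = 130 - 2p. Without the control the market clears where 130 - 2p = p - 5, i.e. p* = 45 and q* = 40.
Because the ceiling (33) lies below the market-clearing price, it is binding.
At p = 33: qd = 130 - 2·33 = 64 and qs = 33 - 5 = 28.
Producer surplus without the control is ½ · (45 - 5) · 40 = 800.
With the ceiling, producers sell 28 units at 33, so PS = ½ · (33 - 5) · 28 = 392.
Change in producer surplus = 392 - 800 = -408.

-408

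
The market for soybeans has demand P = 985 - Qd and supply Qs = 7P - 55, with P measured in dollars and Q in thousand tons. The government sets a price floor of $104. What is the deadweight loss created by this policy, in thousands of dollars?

0

Rearranging demand gives Qd = 985 - P. In a free market, 985 - P = 7P - 55 gives the equilibrium P* = 130, Q* = 855.
The floor of 104 is below the equilibrium price 130, so it is not binding; the market clears at P* = 130, Q* = 855.
Since the control does not bind, no trades are prevented and deadweight loss is zero.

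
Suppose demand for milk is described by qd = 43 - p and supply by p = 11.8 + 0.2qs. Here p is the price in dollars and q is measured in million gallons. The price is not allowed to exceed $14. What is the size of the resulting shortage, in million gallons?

18

Rearranging supply gives qs = 5p - 59. Setting quantity demanded equal to quantity supplied, 43 - p = 5p - 59, gives p* = 17 and q* = 26.
The ceiling of 14 is below the equilibrium price 17, so it binds.
At p = 14: qd = 43 - 14 = 29 and qs = 5·14 - 59 = 11.
Shortage = qd - qs = 29 - 11 = 18.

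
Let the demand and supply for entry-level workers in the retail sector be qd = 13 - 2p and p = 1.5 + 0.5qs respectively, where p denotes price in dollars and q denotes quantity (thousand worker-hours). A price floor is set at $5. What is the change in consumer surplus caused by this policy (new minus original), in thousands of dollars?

Rearranging supply gives qs = 2p - 3. Without the control the market clears where 13 - 2p = 2p - 3, i.e. p* = 4 and q* = 5.
The floor of 5 is above the equilibrium price 4, so it binds.
At p = 5: qd = 13 - 2·5 = 3 and qs = 2·5 - 3 = 7.
Consumer surplus without the control is ½ · (6.5 - 4) · 5 = 6.25.
With the floor, consumers buy 3 units at 5, so CS = ½ · (6.5 - 5) · 3 = 2.25.
Change in consumer surplus = 2.25 - 6.25 = -4.

-4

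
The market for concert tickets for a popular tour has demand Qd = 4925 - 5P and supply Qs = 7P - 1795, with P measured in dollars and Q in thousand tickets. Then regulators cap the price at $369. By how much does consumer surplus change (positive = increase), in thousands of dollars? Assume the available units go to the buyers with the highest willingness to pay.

-28248.9

In a free market, 4925 - 5P = 7P - 1795 gives the equilibrium P* = 560, Q* = 2125.
Since 369 < 560, the ceiling is binding.
At P = 369: Qd = 4925 - 5·369 = 3080 and Qs = 7·369 - 1795 = 788.
Consumer surplus without the control is ½ · (985 - 560) · 2125 = 451562.5.
With the ceiling, 788 units are sold at 369 (assume they go to the highest-value buyers). The demand price at Q = 788 is 827.4, so CS = ½ · [(985 - 369) + (827.4 - 369)] · 788 = 423313.6.
Change in consumer surplus = 423313.6 - 451562.5 = -28248.9.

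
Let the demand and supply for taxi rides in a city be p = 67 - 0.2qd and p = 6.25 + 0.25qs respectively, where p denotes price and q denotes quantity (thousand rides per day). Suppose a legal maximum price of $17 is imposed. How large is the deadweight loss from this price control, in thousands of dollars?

1904.4

Rearranging demand gives qd = 335 - 5p; rearranging supply gives qs = 4p - 25. Without the control the market clears where 335 - 5p = 4p - 25, i.e. p* = 40 and q* = 135.
Since 17 < 40, the ceiling is binding.
At p = 17: qd = 335 - 5·17 = 250 and qs = 4·17 - 25 = 43.
Quantity traded falls to 43. At q = 43 the demand price is (335 - 43)/5 = 58.4 and the supply price is (25 + 43)/4 = 17.
Deadweight loss = ½ · (58.4 - 17) · (135 - 43) = ½ · 41.4 · 92 = 1904.4.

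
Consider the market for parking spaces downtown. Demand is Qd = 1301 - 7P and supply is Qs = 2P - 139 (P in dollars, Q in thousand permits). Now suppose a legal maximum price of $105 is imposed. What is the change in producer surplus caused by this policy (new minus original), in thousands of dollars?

In a free market, 1301 - 7P = 2P - 139 gives the equilibrium P* = 160, Q* = 181.
Since 105 < 160, the ceiling is binding.
At P = 105: Qd = 1301 - 7·105 = 566 and Qs = 2·105 - 139 = 71.
Producer surplus without the control is ½ · (160 - 69.5) · 181 = 8190.25.
With the ceiling, producers sell 71 units at 105, so PS = ½ · (105 - 69.5) · 71 = 1260.25.
Change in producer surplus = 1260.25 - 8190.25 = -6930.

-6930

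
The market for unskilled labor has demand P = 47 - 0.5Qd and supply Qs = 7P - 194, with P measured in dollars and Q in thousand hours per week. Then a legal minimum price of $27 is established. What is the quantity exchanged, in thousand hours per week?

30

Rearranging demand gives Qd = 94 - 2P. In a free market, 94 - 2P = 7P - 194 gives the equilibrium P* = 32, Q* = 30.
Since 27 is below P* = 32, the floor does not bind and the free-market outcome prevails.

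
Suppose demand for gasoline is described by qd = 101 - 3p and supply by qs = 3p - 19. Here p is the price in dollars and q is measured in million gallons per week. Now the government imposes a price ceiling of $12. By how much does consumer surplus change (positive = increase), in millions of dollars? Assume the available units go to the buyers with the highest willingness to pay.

Equilibrium: 101 - 3p = 3p - 19, so 120 = 6p and p* = 20, q* = 41.
Because the ceiling (12) lies below the market-clearing price, it is binding.
At p = 12: qd = 101 - 3·12 = 65 and qs = 3·12 - 19 = 17.
Consumer surplus without the control is ½ · (101/3 - 20) · 41 = 1681/6.
With the ceiling, 17 units are sold at 12 (assume they go to the highest-value buyers). The demand price at q = 17 is 28, so CS = ½ · [(101/3 - 12) + (28 - 12)] · 17 = 1921/6.
Change in consumer surplus = 1921/6 - 1681/6 = 40.

40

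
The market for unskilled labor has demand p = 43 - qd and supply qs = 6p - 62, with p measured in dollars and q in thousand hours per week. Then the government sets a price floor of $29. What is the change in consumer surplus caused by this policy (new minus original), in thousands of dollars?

-294

Rearranging demand gives qd = 43 - p. Equilibrium: 43 - p = 6p - 62, so 105 = 7p and p* = 15, q* = 28.
The floor of 29 is above the equilibrium price 15, so it binds.
At p = 29: qd = 43 - 29 = 14 and qs = 6·29 - 62 = 112.
Consumer surplus without the control is ½ · (43 - 15) · 28 = 392.
With the floor, consumers buy 14 units at 29, so CS = ½ · (43 - 29) · 14 = 98.
Change in consumer surplus = 98 - 392 = -294.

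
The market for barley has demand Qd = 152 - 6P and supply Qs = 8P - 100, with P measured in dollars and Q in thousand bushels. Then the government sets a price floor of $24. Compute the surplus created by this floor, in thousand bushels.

84

Without the control the market clears where 152 - 6P = 8P - 100, i.e. P* = 18 and Q* = 44.
Because the floor (24) lies above the market-clearing price, it is binding.
At P = 24: Qd = 152 - 6·24 = 8 and Qs = 8·24 - 100 = 92.
Surplus = Qs - Qd = 92 - 8 = 84.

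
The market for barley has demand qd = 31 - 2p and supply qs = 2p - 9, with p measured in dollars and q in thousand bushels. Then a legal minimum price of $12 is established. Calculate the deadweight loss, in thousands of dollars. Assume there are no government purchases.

Without the control the market clears where 31 - 2p = 2p - 9, i.e. p* = 10 and q* = 11.
Since 12 > 10, the floor is binding.
At p = 12: qd = 31 - 2·12 = 7 and qs = 2·12 - 9 = 15.
Quantity traded falls to 7. At q = 7 the demand price is (31 - 7)/2 = 12 and the supply price is (9 + 7)/2 = 8.
Deadweight loss = ½ · (12 - 8) · (11 - 7) = ½ · 4 · 4 = 8.

8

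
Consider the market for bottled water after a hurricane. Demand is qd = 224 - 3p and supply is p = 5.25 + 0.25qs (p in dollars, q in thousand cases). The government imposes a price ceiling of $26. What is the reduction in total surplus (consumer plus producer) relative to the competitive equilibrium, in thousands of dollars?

378

Rearranging supply gives qs = 4p - 21. In a free market, 224 - 3p = 4p - 21 gives the equilibrium p* = 35, q* = 119.
The ceiling of 26 is below the equilibrium price 35, so it binds.
At p = 26: qd = 224 - 3·26 = 146 and qs = 4·26 - 21 = 83.
Quantity traded falls to 83. At q = 83 the demand price is (224 - 83)/3 = 47 and the supply price is (21 + 83)/4 = 26.
Deadweight loss = ½ · (47 - 26) · (119 - 83) = ½ · 21 · 36 = 378.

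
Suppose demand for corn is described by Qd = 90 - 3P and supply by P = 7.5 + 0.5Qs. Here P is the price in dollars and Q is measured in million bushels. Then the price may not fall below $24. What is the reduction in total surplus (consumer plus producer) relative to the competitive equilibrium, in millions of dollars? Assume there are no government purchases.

Rearranging supply gives Qs = 2P - 15. Equilibrium: 90 - 3P = 2P - 15, so 105 = 5P and P* = 21, Q* = 27.
The floor of 24 is above the equilibrium price 21, so it binds.
At P = 24: Qd = 90 - 3·24 = 18 and Qs = 2·24 - 15 = 33.
Quantity traded falls to 18. At Q = 18 the demand price is (90 - 18)/3 = 24 and the supply price is (15 + 18)/2 = 16.5.
Deadweight loss = ½ · (24 - 16.5) · (27 - 18) = ½ · 7.5 · 9 = 33.75.

33.75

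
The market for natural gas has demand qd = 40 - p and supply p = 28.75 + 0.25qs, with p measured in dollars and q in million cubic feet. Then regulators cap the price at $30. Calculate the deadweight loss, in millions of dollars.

Rearranging supply gives qs = 4p - 115. Equilibrium: 40 - p = 4p - 115, so 155 = 5p and p* = 31, q* = 9.
Since 30 < 31, the ceiling is binding.
At p = 30: qd = 40 - 30 = 10 and qs = 4·30 - 115 = 5.
Quantity traded falls to 5. At q = 5 the demand price is 40 - 5 = 35 and the supply price is (115 + 5)/4 = 30.
Deadweight loss = ½ · (35 - 30) · (9 - 5) = ½ · 5 · 4 = 10.

10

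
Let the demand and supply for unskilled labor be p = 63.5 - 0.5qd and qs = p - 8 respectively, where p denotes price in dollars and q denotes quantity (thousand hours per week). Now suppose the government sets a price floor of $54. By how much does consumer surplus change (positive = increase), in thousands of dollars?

Rearranging demand gives qd = 127 - 2p. In a free market, 127 - 2p = p - 8 gives the equilibrium p* = 45, q* = 37.
Since 54 > 45, the floor is binding.
At p = 54: qd = 127 - 2·54 = 19 and qs = 54 - 8 = 46.
Consumer surplus without the control is ½ · (63.5 - 45) · 37 = 342.25.
With the floor, consumers buy 19 units at 54, so CS = ½ · (63.5 - 54) · 19 = 90.25.
Change in consumer surplus = 90.25 - 342.25 = -252.

-252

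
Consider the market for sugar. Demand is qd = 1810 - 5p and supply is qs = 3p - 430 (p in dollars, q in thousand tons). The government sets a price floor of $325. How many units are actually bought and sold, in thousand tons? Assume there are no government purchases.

Equilibrium: 1810 - 5p = 3p - 430, so 2240 = 8p and p* = 280, q* = 410.
Since 325 > 280, the floor is binding.
At p = 325: qd = 1810 - 5·325 = 185 and qs = 3·325 - 430 = 545.
The quantity actually transacted is the short side, demand: 185.

185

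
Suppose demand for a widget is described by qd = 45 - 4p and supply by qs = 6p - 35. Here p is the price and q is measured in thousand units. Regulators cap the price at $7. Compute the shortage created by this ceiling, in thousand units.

10

In a free market, 45 - 4p = 6p - 35 gives the equilibrium p* = 8, q* = 13.
The ceiling of 7 is below the equilibrium price 8, so it binds.
At p = 7: qd = 45 - 4·7 = 17 and qs = 6·7 - 35 = 7.
Shortage = qd - qs = 17 - 7 = 10.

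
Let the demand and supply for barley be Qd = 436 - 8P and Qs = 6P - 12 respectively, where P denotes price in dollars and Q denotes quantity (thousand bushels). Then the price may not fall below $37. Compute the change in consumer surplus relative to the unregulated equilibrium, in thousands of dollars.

-800

Equilibrium: 436 - 8P = 6P - 12, so 448 = 14P and P* = 32, Q* = 180.
The floor of 37 is above the equilibrium price 32, so it binds.
At P = 37: Qd = 436 - 8·37 = 140 and Qs = 6·37 - 12 = 210.
Consumer surplus without the control is ½ · (54.5 - 32) · 180 = 2025.
With the floor, consumers buy 140 units at 37, so CS = ½ · (54.5 - 37) · 140 = 1225.
Change in consumer surplus = 1225 - 2025 = -800.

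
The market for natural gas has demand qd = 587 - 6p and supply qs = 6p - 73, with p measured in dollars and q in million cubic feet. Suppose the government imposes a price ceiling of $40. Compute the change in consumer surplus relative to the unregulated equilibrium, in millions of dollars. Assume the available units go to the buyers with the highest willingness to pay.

1830

Equilibrium: 587 - 6p = 6p - 73, so 660 = 12p and p* = 55, q* = 257.
Because the ceiling (40) lies below the market-clearing price, it is binding.
At p = 40: qd = 587 - 6·40 = 347 and qs = 6·40 - 73 = 167.
Consumer surplus without the control is ½ · (587/6 - 55) · 257 = 66049/12.
With the ceiling, 167 units are sold at 40 (assume they go to the highest-value buyers). The demand price at q = 167 is 70, so CS = ½ · [(587/6 - 40) + (70 - 40)] · 167 = 88009/12.
Change in consumer surplus = 88009/12 - 66049/12 = 1830.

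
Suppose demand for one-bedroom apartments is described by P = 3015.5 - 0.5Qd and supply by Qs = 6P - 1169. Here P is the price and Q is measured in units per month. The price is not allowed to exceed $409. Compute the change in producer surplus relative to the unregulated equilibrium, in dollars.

Rearranging demand gives Qd = 6031 - 2P. Setting quantity demanded equal to quantity supplied, 6031 - 2P = 6P - 1169, gives P* = 900 and Q* = 4231.
The ceiling of 409 is below the equilibrium price 900, so it binds.
At P = 409: Qd = 6031 - 2·409 = 5213 and Qs = 6·409 - 1169 = 1285.
Producer surplus without the control is ½ · (900 - 1169/6) · 4231 = 17901361/12.
With the ceiling, producers sell 1285 units at 409, so PS = ½ · (409 - 1169/6) · 1285 = 1651225/12.
Change in producer surplus = 1651225/12 - 17901361/12 = -1354178.

-1354178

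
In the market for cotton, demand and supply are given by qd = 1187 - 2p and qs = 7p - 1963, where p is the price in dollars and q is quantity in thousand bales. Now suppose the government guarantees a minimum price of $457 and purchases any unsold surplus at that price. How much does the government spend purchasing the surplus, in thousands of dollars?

Without the control the market clears where 1187 - 2p = 7p - 1963, i.e. p* = 350 and q* = 487.
Because the floor (457) lies above the market-clearing price, it is binding.
At p = 457: qd = 1187 - 2·457 = 273 and qs = 7·457 - 1963 = 1236.
Surplus = qs - qd = 963.
Government expenditure = surplus × support price = 963 × 457 = 440091.

440091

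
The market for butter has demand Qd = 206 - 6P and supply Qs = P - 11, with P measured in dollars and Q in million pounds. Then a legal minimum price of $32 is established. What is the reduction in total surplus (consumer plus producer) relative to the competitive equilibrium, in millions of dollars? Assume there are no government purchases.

Without the control the market clears where 206 - 6P = P - 11, i.e. P* = 31 and Q* = 20.
The floor of 32 is above the equilibrium price 31, so it binds.
At P = 32: Qd = 206 - 6·32 = 14 and Qs = 32 - 11 = 21.
Quantity traded falls to 14. At Q = 14 the demand price is (206 - 14)/6 = 32 and the supply price is 11 + 14 = 25.
Deadweight loss = ½ · (32 - 25) · (20 - 14) = ½ · 7 · 6 = 21.

21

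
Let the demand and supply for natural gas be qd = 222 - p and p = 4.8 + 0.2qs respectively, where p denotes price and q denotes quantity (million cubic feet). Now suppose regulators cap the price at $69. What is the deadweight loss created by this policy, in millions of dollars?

0

Rearranging supply gives qs = 5p - 24. Equilibrium: 222 - p = 5p - 24, so 246 = 6p and p* = 41, q* = 181.
Since 69 is above p* = 41, the ceiling does not bind and the free-market outcome prevails.
Since the control does not bind, no trades are prevented and deadweight loss is zero.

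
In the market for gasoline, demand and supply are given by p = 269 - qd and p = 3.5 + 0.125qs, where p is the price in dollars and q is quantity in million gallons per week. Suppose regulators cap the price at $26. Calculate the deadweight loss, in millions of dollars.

Rearranging demand gives qd = 269 - p; rearranging supply gives qs = 8p - 28. Setting quantity demanded equal to quantity supplied, 269 - p = 8p - 28, gives p* = 33 and q* = 236.
Because the ceiling (26) lies below the market-clearing price, it is binding.
At p = 26: qd = 269 - 26 = 243 and qs = 8·26 - 28 = 180.
Quantity traded falls to 180. At q = 180 the demand price is 269 - 180 = 89 and the supply price is (28 + 180)/8 = 26.
Deadweight loss = ½ · (89 - 26) · (236 - 180) = ½ · 63 · 56 = 1764.

1764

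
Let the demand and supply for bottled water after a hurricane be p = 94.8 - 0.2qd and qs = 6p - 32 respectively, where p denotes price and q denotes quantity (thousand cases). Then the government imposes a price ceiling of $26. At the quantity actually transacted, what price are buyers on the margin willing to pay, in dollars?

70

Rearranging demand gives qd = 474 - 5p. Setting quantity demanded equal to quantity supplied, 474 - 5p = 6p - 32, gives p* = 46 and q* = 244.
Because the ceiling (26) lies below the market-clearing price, it is binding.
At p = 26: qd = 474 - 5·26 = 344 and qs = 6·26 - 32 = 124.
Only 124 units reach the market. On the demand curve, the marginal buyer's willingness to pay at q = 124 is (474 - 124)/5 = 70.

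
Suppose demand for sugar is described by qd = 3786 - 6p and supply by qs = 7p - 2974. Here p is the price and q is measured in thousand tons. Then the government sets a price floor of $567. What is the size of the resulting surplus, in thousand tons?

Without the control the market clears where 3786 - 6p = 7p - 2974, i.e. p* = 520 and q* = 666.
The floor of 567 is above the equilibrium price 520, so it binds.
At p = 567: qd = 3786 - 6·567 = 384 and qs = 7·567 - 2974 = 995.
Surplus = qs - qd = 995 - 384 = 611.

611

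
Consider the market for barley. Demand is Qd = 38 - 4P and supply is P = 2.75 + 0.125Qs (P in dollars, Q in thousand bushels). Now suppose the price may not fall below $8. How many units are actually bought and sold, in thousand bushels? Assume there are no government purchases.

6

Rearranging supply gives Qs = 8P - 22. In a free market, 38 - 4P = 8P - 22 gives the equilibrium P* = 5, Q* = 18.
Because the floor (8) lies above the market-clearing price, it is binding.
At P = 8: Qd = 38 - 4·8 = 6 and Qs = 8·8 - 22 = 42.
The quantity actually transacted is the short side, demand: 6.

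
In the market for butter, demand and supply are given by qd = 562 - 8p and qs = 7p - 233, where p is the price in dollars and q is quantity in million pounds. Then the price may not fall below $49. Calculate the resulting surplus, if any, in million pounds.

0

Equilibrium: 562 - 8p = 7p - 233, so 795 = 15p and p* = 53, q* = 138.
Since 49 is below p* = 53, the floor does not bind and the free-market outcome prevails.
Since the control does not bind, there is no surplus.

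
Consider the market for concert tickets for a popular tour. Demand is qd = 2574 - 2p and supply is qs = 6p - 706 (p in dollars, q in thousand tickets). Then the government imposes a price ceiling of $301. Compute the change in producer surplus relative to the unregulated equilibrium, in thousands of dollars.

-155543

Setting quantity demanded equal to quantity supplied, 2574 - 2p = 6p - 706, gives p* = 410 and q* = 1754.
Since 301 < 410, the ceiling is binding.
At p = 301: qd = 2574 - 2·301 = 1972 and qs = 6·301 - 706 = 1100.
Producer surplus without the control is ½ · (410 - 353/3) · 1754 = 769129/3.
With the ceiling, producers sell 1100 units at 301, so PS = ½ · (301 - 353/3) · 1100 = 302500/3.
Change in producer surplus = 302500/3 - 769129/3 = -155543.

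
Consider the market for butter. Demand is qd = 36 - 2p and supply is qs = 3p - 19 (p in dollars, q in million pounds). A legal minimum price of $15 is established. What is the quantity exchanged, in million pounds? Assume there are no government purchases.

6

Without the control the market clears where 36 - 2p = 3p - 19, i.e. p* = 11 and q* = 14.
Since 15 > 11, the floor is binding.
At p = 15: qd = 36 - 2·15 = 6 and qs = 3·15 - 19 = 26.
The quantity actually transacted is the short side, demand: 6.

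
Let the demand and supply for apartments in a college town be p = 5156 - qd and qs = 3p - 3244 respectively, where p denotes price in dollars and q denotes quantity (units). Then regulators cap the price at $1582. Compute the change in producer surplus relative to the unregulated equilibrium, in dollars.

Rearranging demand gives qd = 5156 - p. Without the control the market clears where 5156 - p = 3p - 3244, i.e. p* = 2100 and q* = 3056.
Because the ceiling (1582) lies below the market-clearing price, it is binding.
At p = 1582: qd = 5156 - 1582 = 3574 and qs = 3·1582 - 3244 = 1502.
Producer surplus without the control is ½ · (2100 - 3244/3) · 3056 = 4669568/3.
With the ceiling, producers sell 1502 units at 1582, so PS = ½ · (1582 - 3244/3) · 1502 = 1128002/3.
Change in producer surplus = 1128002/3 - 4669568/3 = -1180522.

-1180522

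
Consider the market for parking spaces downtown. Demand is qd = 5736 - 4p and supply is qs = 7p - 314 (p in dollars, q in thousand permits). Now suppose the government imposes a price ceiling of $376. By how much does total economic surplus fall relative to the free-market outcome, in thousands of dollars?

In a free market, 5736 - 4p = 7p - 314 gives the equilibrium p* = 550, q* = 3536.
The ceiling of 376 is below the equilibrium price 550, so it binds.
At p = 376: qd = 5736 - 4·376 = 4232 and qs = 7·376 - 314 = 2318.
Quantity traded falls to 2318. At q = 2318 the demand price is (5736 - 2318)/4 = 854.5 and the supply price is (314 + 2318)/7 = 376.
Deadweight loss = ½ · (854.5 - 376) · (3536 - 2318) = ½ · 478.5 · 1218 = 291406.5.

291406.5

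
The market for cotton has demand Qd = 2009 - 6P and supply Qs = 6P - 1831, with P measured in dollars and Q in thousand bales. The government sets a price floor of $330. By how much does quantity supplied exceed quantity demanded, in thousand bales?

Equilibrium: 2009 - 6P = 6P - 1831, so 3840 = 12P and P* = 320, Q* = 89.
Since 330 > 320, the floor is binding.
At P = 330: Qd = 2009 - 6·330 = 29 and Qs = 6·330 - 1831 = 149.
Surplus = Qs - Qd = 149 - 29 = 120.

120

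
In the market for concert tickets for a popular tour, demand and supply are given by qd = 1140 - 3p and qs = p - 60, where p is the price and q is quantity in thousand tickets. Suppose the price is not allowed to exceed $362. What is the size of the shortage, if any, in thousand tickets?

0

Setting quantity demanded equal to quantity supplied, 1140 - 3p = p - 60, gives p* = 300 and q* = 240.
The ceiling of 362 is above the equilibrium price 300, so it is not binding; the market clears at p* = 300, q* = 240.
Since the control does not bind, there is no shortage.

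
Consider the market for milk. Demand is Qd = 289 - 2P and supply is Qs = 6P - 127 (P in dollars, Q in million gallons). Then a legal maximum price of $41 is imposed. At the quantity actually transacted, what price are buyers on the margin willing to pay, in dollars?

85

Without the control the market clears where 289 - 2P = 6P - 127, i.e. P* = 52 and Q* = 185.
Because the ceiling (41) lies below the market-clearing price, it is binding.
At P = 41: Qd = 289 - 2·41 = 207 and Qs = 6·41 - 127 = 119.
Only 119 units reach the market. On the demand curve, the marginal buyer's willingness to pay at Q = 119 is (289 - 119)/2 = 85.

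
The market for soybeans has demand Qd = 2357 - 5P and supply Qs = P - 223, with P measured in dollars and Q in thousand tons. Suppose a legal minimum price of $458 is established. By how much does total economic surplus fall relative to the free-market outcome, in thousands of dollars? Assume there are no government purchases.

Without the control the market clears where 2357 - 5P = P - 223, i.e. P* = 430 and Q* = 207.
The floor of 458 is above the equilibrium price 430, so it binds.
At P = 458: Qd = 2357 - 5·458 = 67 and Qs = 458 - 223 = 235.
Quantity traded falls to 67. At Q = 67 the demand price is (2357 - 67)/5 = 458 and the supply price is 223 + 67 = 290.
Deadweight loss = ½ · (458 - 290) · (207 - 67) = ½ · 168 · 140 = 11760.

11760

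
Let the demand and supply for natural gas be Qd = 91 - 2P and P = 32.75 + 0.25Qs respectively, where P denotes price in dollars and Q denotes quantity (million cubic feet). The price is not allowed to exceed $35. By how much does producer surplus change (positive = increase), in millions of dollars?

-26

Rearranging supply gives Qs = 4P - 131. Without the control the market clears where 91 - 2P = 4P - 131, i.e. P* = 37 and Q* = 17.
The ceiling of 35 is below the equilibrium price 37, so it binds.
At P = 35: Qd = 91 - 2·35 = 21 and Qs = 4·35 - 131 = 9.
Producer surplus without the control is ½ · (37 - 32.75) · 17 = 36.125.
With the ceiling, producers sell 9 units at 35, so PS = ½ · (35 - 32.75) · 9 = 10.125.
Change in producer surplus = 10.125 - 36.125 = -26.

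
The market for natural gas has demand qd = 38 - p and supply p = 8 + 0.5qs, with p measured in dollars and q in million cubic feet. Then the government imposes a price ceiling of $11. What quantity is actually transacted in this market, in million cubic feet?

6

Rearranging supply gives qs = 2p - 16. Equilibrium: 38 - p = 2p - 16, so 54 = 3p and p* = 18, q* = 20.
The ceiling of 11 is below the equilibrium price 18, so it binds.
At p = 11: qd = 38 - 11 = 27 and qs = 2·11 - 16 = 6.
The quantity actually transacted is the short side, supply: 6.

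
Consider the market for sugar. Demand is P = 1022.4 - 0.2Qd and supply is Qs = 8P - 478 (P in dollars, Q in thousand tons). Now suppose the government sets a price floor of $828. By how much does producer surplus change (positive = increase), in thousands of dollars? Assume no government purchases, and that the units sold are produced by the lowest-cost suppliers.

Rearranging demand gives Qd = 5112 - 5P. Without the control the market clears where 5112 - 5P = 8P - 478, i.e. P* = 430 and Q* = 2962.
Since 828 > 430, the floor is binding.
At P = 828: Qd = 5112 - 5·828 = 972 and Qs = 8·828 - 478 = 6146.
Producer surplus without the control is ½ · (430 - 59.75) · 2962 = 548340.25.
With the floor, 972 units are sold at 828. The supply price at Q = 972 is 181.25, so PS = ½ · [(828 - 59.75) + (828 - 181.25)] · 972 = 687690.
Change in producer surplus = 687690 - 548340.25 = 139349.75.

139349.75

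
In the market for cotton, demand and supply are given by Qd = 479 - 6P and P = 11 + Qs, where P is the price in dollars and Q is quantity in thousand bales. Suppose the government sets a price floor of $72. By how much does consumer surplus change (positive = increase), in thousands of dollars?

Rearranging supply gives Qs = P - 11. Setting quantity demanded equal to quantity supplied, 479 - 6P = P - 11, gives P* = 70 and Q* = 59.
Because the floor (72) lies above the market-clearing price, it is binding.
At P = 72: Qd = 479 - 6·72 = 47 and Qs = 72 - 11 = 61.
Consumer surplus without the control is ½ · (479/6 - 70) · 59 = 3481/12.
With the floor, consumers buy 47 units at 72, so CS = ½ · (479/6 - 72) · 47 = 2209/12.
Change in consumer surplus = 2209/12 - 3481/12 = -106.

-106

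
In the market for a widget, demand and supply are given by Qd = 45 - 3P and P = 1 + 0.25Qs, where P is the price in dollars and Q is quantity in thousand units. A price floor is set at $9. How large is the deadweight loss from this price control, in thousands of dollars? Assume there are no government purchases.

10.5

Rearranging supply gives Qs = 4P - 4. Without the control the market clears where 45 - 3P = 4P - 4, i.e. P* = 7 and Q* = 24.
The floor of 9 is above the equilibrium price 7, so it binds.
At P = 9: Qd = 45 - 3·9 = 18 and Qs = 4·9 - 4 = 32.
Quantity traded falls to 18. At Q = 18 the demand price is (45 - 18)/3 = 9 and the supply price is (4 + 18)/4 = 5.5.
Deadweight loss = ½ · (9 - 5.5) · (24 - 18) = ½ · 3.5 · 6 = 10.5.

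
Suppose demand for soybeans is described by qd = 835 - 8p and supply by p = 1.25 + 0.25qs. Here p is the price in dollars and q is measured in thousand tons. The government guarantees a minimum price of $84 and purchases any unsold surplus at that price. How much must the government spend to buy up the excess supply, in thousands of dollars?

14112

Rearranging supply gives qs = 4p - 5. Equilibrium: 835 - 8p = 4p - 5, so 840 = 12p and p* = 70, q* = 275.
Since 84 > 70, the floor is binding.
At p = 84: qd = 835 - 8·84 = 163 and qs = 4·84 - 5 = 331.
Surplus = qs - qd = 168.
Government expenditure = surplus × support price = 168 × 84 = 14112.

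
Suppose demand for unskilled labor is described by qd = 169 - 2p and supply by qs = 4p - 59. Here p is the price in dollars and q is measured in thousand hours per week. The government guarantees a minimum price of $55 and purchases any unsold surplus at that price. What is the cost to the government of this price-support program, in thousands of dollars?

5610

Without the control the market clears where 169 - 2p = 4p - 59, i.e. p* = 38 and q* = 93.
The floor of 55 is above the equilibrium price 38, so it binds.
At p = 55: qd = 169 - 2·55 = 59 and qs = 4·55 - 59 = 161.
Surplus = qs - qd = 102.
Government expenditure = surplus × support price = 102 × 55 = 5610.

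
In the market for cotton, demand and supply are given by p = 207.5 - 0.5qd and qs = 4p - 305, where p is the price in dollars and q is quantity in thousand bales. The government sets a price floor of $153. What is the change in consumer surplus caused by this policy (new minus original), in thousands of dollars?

Rearranging demand gives qd = 415 - 2p. In a free market, 415 - 2p = 4p - 305 gives the equilibrium p* = 120, q* = 175.
Because the floor (153) lies above the market-clearing price, it is binding.
At p = 153: qd = 415 - 2·153 = 109 and qs = 4·153 - 305 = 307.
Consumer surplus without the control is ½ · (207.5 - 120) · 175 = 7656.25.
With the floor, consumers buy 109 units at 153, so CS = ½ · (207.5 - 153) · 109 = 2970.25.
Change in consumer surplus = 2970.25 - 7656.25 = -4686.

-4686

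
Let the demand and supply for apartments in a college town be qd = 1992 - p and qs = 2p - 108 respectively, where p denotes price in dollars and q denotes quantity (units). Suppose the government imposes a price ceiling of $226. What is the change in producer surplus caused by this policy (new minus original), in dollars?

-387732

In a free market, 1992 - p = 2p - 108 gives the equilibrium p* = 700, q* = 1292.
Since 226 < 700, the ceiling is binding.
At p = 226: qd = 1992 - 226 = 1766 and qs = 2·226 - 108 = 344.
Producer surplus without the control is ½ · (700 - 54) · 1292 = 417316.
With the ceiling, producers sell 344 units at 226, so PS = ½ · (226 - 54) · 344 = 29584.
Change in producer surplus = 29584 - 417316 = -387732.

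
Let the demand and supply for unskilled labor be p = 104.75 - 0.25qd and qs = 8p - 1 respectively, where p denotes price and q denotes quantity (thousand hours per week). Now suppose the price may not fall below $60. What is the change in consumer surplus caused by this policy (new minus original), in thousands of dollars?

-5725

Rearranging demand gives qd = 419 - 4p. Equilibrium: 419 - 4p = 8p - 1, so 420 = 12p and p* = 35, q* = 279.
Since 60 > 35, the floor is binding.
At p = 60: qd = 419 - 4·60 = 179 and qs = 8·60 - 1 = 479.
Consumer surplus without the control is ½ · (104.75 - 35) · 279 = 9730.125.
With the floor, consumers buy 179 units at 60, so CS = ½ · (104.75 - 60) · 179 = 4005.125.
Change in consumer surplus = 4005.125 - 9730.125 = -5725.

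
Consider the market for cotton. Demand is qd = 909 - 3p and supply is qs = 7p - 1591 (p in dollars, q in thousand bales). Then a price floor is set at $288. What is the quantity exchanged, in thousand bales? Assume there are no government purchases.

Without the control the market clears where 909 - 3p = 7p - 1591, i.e. p* = 250 and q* = 159.
Since 288 > 250, the floor is binding.
At p = 288: qd = 909 - 3·288 = 45 and qs = 7·288 - 1591 = 425.
The quantity actually transacted is the short side, demand: 45.

45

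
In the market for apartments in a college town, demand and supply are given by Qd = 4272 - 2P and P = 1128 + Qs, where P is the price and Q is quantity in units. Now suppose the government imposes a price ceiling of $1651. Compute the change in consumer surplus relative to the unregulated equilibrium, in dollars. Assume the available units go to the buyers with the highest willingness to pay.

Rearranging supply gives Qs = P - 1128. Without the control the market clears where 4272 - 2P = P - 1128, i.e. P* = 1800 and Q* = 672.
Because the ceiling (1651) lies below the market-clearing price, it is binding.
At P = 1651: Qd = 4272 - 2·1651 = 970 and Qs = 1651 - 1128 = 523.
Consumer surplus without the control is ½ · (2136 - 1800) · 672 = 112896.
With the ceiling, 523 units are sold at 1651 (assume they go to the highest-value buyers). The demand price at Q = 523 is 1874.5, so CS = ½ · [(2136 - 1651) + (1874.5 - 1651)] · 523 = 185272.75.
Change in consumer surplus = 185272.75 - 112896 = 72376.75.

72376.75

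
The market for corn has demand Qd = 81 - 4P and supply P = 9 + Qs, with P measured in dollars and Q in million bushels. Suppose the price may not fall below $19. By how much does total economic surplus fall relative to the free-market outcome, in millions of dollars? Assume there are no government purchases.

Rearranging supply gives Qs = P - 9. In a free market, 81 - 4P = P - 9 gives the equilibrium P* = 18, Q* = 9.
The floor of 19 is above the equilibrium price 18, so it binds.
At P = 19: Qd = 81 - 4·19 = 5 and Qs = 19 - 9 = 10.
Quantity traded falls to 5. At Q = 5 the demand price is (81 - 5)/4 = 19 and the supply price is 9 + 5 = 14.
Deadweight loss = ½ · (19 - 14) · (9 - 5) = ½ · 5 · 4 = 10.

10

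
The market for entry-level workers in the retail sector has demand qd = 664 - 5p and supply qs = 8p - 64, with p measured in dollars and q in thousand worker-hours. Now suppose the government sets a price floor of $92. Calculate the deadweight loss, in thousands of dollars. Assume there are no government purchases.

5265

Setting quantity demanded equal to quantity supplied, 664 - 5p = 8p - 64, gives p* = 56 and q* = 384.
Because the floor (92) lies above the market-clearing price, it is binding.
At p = 92: qd = 664 - 5·92 = 204 and qs = 8·92 - 64 = 672.
Quantity traded falls to 204. At q = 204 the demand price is (664 - 204)/5 = 92 and the supply price is (64 + 204)/8 = 33.5.
Deadweight loss = ½ · (92 - 33.5) · (384 - 204) = ½ · 58.5 · 180 = 5265.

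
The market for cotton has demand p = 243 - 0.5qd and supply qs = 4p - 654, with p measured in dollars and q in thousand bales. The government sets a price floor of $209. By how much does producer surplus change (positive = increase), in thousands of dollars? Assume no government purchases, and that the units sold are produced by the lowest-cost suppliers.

Rearranging demand gives qd = 486 - 2p. Without the control the market clears where 486 - 2p = 4p - 654, i.e. p* = 190 and q* = 106.
The floor of 209 is above the equilibrium price 190, so it binds.
At p = 209: qd = 486 - 2·209 = 68 and qs = 4·209 - 654 = 182.
Producer surplus without the control is ½ · (190 - 163.5) · 106 = 1404.5.
With the floor, 68 units are sold at 209. The supply price at q = 68 is 180.5, so PS = ½ · [(209 - 163.5) + (209 - 180.5)] · 68 = 2516.
Change in producer surplus = 2516 - 1404.5 = 1111.5.

1111.5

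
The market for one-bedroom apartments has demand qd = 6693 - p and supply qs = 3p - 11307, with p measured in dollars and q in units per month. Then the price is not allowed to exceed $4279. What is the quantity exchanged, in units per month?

1530

In a free market, 6693 - p = 3p - 11307 gives the equilibrium p* = 4500, q* = 2193.
The ceiling of 4279 is below the equilibrium price 4500, so it binds.
At p = 4279: qd = 6693 - 4279 = 2414 and qs = 3·4279 - 11307 = 1530.
The quantity actually transacted is the short side, supply: 1530.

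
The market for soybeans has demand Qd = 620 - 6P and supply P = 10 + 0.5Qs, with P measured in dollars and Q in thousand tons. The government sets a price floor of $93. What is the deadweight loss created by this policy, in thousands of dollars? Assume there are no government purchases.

2028

Rearranging supply gives Qs = 2P - 20. Setting quantity demanded equal to quantity supplied, 620 - 6P = 2P - 20, gives P* = 80 and Q* = 140.
The floor of 93 is above the equilibrium price 80, so it binds.
At P = 93: Qd = 620 - 6·93 = 62 and Qs = 2·93 - 20 = 166.
Quantity traded falls to 62. At Q = 62 the demand price is (620 - 62)/6 = 93 and the supply price is (20 + 62)/2 = 41.
Deadweight loss = ½ · (93 - 41) · (140 - 62) = ½ · 52 · 78 = 2028.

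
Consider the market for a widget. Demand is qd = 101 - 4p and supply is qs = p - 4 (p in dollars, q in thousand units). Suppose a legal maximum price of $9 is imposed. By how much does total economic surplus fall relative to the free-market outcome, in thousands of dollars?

Equilibrium: 101 - 4p = p - 4, so 105 = 5p and p* = 21, q* = 17.
The ceiling of 9 is below the equilibrium price 21, so it binds.
At p = 9: qd = 101 - 4·9 = 65 and qs = 9 - 4 = 5.
Quantity traded falls to 5. At q = 5 the demand price is (101 - 5)/4 = 24 and the supply price is 4 + 5 = 9.
Deadweight loss = ½ · (24 - 9) · (17 - 5) = ½ · 15 · 12 = 90.

90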